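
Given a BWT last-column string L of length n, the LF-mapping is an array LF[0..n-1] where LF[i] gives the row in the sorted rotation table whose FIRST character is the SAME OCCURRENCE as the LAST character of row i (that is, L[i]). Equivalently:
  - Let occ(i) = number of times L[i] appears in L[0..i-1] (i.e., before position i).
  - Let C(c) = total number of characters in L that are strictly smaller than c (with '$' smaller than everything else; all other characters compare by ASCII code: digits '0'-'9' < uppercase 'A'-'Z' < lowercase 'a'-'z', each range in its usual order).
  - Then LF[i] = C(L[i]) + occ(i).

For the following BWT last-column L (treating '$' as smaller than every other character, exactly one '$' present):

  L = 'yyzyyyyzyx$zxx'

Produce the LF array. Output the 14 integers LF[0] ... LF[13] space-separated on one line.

Char counts: '$':1, 'x':3, 'y':7, 'z':3
C (first-col start): C('$')=0, C('x')=1, C('y')=4, C('z')=11
L[0]='y': occ=0, LF[0]=C('y')+0=4+0=4
L[1]='y': occ=1, LF[1]=C('y')+1=4+1=5
L[2]='z': occ=0, LF[2]=C('z')+0=11+0=11
L[3]='y': occ=2, LF[3]=C('y')+2=4+2=6
L[4]='y': occ=3, LF[4]=C('y')+3=4+3=7
L[5]='y': occ=4, LF[5]=C('y')+4=4+4=8
L[6]='y': occ=5, LF[6]=C('y')+5=4+5=9
L[7]='z': occ=1, LF[7]=C('z')+1=11+1=12
L[8]='y': occ=6, LF[8]=C('y')+6=4+6=10
L[9]='x': occ=0, LF[9]=C('x')+0=1+0=1
L[10]='$': occ=0, LF[10]=C('$')+0=0+0=0
L[11]='z': occ=2, LF[11]=C('z')+2=11+2=13
L[12]='x': occ=1, LF[12]=C('x')+1=1+1=2
L[13]='x': occ=2, LF[13]=C('x')+2=1+2=3

Answer: 4 5 11 6 7 8 9 12 10 1 0 13 2 3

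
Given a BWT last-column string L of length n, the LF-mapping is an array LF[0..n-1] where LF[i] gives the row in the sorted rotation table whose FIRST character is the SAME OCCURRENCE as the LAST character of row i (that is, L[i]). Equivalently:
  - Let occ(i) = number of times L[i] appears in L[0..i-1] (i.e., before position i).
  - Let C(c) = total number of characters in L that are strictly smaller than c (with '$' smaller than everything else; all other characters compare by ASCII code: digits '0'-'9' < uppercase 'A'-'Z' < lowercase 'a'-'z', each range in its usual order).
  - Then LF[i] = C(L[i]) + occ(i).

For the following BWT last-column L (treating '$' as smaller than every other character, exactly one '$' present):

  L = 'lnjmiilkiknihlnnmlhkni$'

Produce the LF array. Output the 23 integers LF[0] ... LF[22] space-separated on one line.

Char counts: '$':1, 'h':2, 'i':5, 'j':1, 'k':3, 'l':4, 'm':2, 'n':5
C (first-col start): C('$')=0, C('h')=1, C('i')=3, C('j')=8, C('k')=9, C('l')=12, C('m')=16, C('n')=18
L[0]='l': occ=0, LF[0]=C('l')+0=12+0=12
L[1]='n': occ=0, LF[1]=C('n')+0=18+0=18
L[2]='j': occ=0, LF[2]=C('j')+0=8+0=8
L[3]='m': occ=0, LF[3]=C('m')+0=16+0=16
L[4]='i': occ=0, LF[4]=C('i')+0=3+0=3
L[5]='i': occ=1, LF[5]=C('i')+1=3+1=4
L[6]='l': occ=1, LF[6]=C('l')+1=12+1=13
L[7]='k': occ=0, LF[7]=C('k')+0=9+0=9
L[8]='i': occ=2, LF[8]=C('i')+2=3+2=5
L[9]='k': occ=1, LF[9]=C('k')+1=9+1=10
L[10]='n': occ=1, LF[10]=C('n')+1=18+1=19
L[11]='i': occ=3, LF[11]=C('i')+3=3+3=6
L[12]='h': occ=0, LF[12]=C('h')+0=1+0=1
L[13]='l': occ=2, LF[13]=C('l')+2=12+2=14
L[14]='n': occ=2, LF[14]=C('n')+2=18+2=20
L[15]='n': occ=3, LF[15]=C('n')+3=18+3=21
L[16]='m': occ=1, LF[16]=C('m')+1=16+1=17
L[17]='l': occ=3, LF[17]=C('l')+3=12+3=15
L[18]='h': occ=1, LF[18]=C('h')+1=1+1=2
L[19]='k': occ=2, LF[19]=C('k')+2=9+2=11
L[20]='n': occ=4, LF[20]=C('n')+4=18+4=22
L[21]='i': occ=4, LF[21]=C('i')+4=3+4=7
L[22]='$': occ=0, LF[22]=C('$')+0=0+0=0

Answer: 12 18 8 16 3 4 13 9 5 10 19 6 1 14 20 21 17 15 2 11 22 7 0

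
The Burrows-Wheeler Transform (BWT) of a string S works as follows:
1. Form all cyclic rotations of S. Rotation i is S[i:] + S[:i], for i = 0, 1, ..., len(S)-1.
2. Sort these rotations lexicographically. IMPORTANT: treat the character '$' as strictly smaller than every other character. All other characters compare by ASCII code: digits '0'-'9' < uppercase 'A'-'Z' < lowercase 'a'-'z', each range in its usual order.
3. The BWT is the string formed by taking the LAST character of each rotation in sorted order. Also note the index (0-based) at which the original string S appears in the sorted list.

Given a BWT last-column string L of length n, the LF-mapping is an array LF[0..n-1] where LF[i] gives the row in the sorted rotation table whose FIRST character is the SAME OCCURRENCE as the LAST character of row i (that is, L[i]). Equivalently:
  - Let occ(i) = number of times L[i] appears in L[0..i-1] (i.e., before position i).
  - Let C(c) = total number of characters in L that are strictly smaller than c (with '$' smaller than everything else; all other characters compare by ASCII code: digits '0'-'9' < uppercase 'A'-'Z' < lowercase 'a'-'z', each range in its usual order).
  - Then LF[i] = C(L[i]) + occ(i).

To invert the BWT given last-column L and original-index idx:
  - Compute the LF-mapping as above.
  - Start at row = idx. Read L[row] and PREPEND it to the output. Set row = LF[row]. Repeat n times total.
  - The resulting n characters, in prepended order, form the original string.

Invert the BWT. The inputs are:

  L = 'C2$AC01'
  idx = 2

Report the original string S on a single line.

Answer: 1CA20C$

Derivation:
LF mapping: 5 3 0 4 6 1 2
Walk LF starting at row 2, prepending L[row]:
  step 1: row=2, L[2]='$', prepend. Next row=LF[2]=0
  step 2: row=0, L[0]='C', prepend. Next row=LF[0]=5
  step 3: row=5, L[5]='0', prepend. Next row=LF[5]=1
  step 4: row=1, L[1]='2', prepend. Next row=LF[1]=3
  step 5: row=3, L[3]='A', prepend. Next row=LF[3]=4
  step 6: row=4, L[4]='C', prepend. Next row=LF[4]=6
  step 7: row=6, L[6]='1', prepend. Next row=LF[6]=2
Reversed output: 1CA20C$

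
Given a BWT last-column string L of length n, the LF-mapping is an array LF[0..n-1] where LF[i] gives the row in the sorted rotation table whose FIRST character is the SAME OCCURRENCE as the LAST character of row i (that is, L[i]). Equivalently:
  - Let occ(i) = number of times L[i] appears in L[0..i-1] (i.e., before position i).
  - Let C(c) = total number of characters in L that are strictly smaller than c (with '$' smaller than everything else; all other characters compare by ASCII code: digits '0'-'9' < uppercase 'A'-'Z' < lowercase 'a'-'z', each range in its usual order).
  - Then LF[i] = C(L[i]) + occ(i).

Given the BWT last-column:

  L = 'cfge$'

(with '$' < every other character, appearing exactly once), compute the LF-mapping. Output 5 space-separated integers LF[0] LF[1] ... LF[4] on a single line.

Char counts: '$':1, 'c':1, 'e':1, 'f':1, 'g':1
C (first-col start): C('$')=0, C('c')=1, C('e')=2, C('f')=3, C('g')=4
L[0]='c': occ=0, LF[0]=C('c')+0=1+0=1
L[1]='f': occ=0, LF[1]=C('f')+0=3+0=3
L[2]='g': occ=0, LF[2]=C('g')+0=4+0=4
L[3]='e': occ=0, LF[3]=C('e')+0=2+0=2
L[4]='$': occ=0, LF[4]=C('$')+0=0+0=0

Answer: 1 3 4 2 0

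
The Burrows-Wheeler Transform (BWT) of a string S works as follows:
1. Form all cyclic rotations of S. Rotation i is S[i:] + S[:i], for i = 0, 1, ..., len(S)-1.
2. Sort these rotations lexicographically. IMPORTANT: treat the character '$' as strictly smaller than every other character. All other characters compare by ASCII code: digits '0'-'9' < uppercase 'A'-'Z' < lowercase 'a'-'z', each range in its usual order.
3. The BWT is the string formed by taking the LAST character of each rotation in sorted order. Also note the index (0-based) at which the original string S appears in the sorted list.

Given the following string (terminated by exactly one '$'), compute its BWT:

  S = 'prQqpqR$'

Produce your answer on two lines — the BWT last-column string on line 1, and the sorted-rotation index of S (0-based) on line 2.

All 8 rotations (rotation i = S[i:]+S[:i]):
  rot[0] = prQqpqR$
  rot[1] = rQqpqR$p
  rot[2] = QqpqR$pr
  rot[3] = qpqR$prQ
  rot[4] = pqR$prQq
  rot[5] = qR$prQqp
  rot[6] = R$prQqpq
  rot[7] = $prQqpqR
Sorted (with $ < everything):
  sorted[0] = $prQqpqR  (last char: 'R')
  sorted[1] = QqpqR$pr  (last char: 'r')
  sorted[2] = R$prQqpq  (last char: 'q')
  sorted[3] = pqR$prQq  (last char: 'q')
  sorted[4] = prQqpqR$  (last char: '$')
  sorted[5] = qR$prQqp  (last char: 'p')
  sorted[6] = qpqR$prQ  (last char: 'Q')
  sorted[7] = rQqpqR$p  (last char: 'p')
Last column: Rrqq$pQp
Original string S is at sorted index 4

Answer: Rrqq$pQp
4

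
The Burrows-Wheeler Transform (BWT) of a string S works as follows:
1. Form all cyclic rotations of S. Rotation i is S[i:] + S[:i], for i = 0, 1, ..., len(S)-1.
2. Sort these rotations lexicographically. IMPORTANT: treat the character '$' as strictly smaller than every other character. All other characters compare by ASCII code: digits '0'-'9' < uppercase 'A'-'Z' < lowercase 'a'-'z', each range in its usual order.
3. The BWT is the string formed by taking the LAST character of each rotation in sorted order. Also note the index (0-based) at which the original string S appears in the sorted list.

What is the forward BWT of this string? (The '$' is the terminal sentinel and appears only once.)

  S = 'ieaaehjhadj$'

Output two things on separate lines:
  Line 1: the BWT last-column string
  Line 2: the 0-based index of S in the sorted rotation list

Answer: jehaaiaje$dh
9

Derivation:
All 12 rotations (rotation i = S[i:]+S[:i]):
  rot[0] = ieaaehjhadj$
  rot[1] = eaaehjhadj$i
  rot[2] = aaehjhadj$ie
  rot[3] = aehjhadj$iea
  rot[4] = ehjhadj$ieaa
  rot[5] = hjhadj$ieaae
  rot[6] = jhadj$ieaaeh
  rot[7] = hadj$ieaaehj
  rot[8] = adj$ieaaehjh
  rot[9] = dj$ieaaehjha
  rot[10] = j$ieaaehjhad
  rot[11] = $ieaaehjhadj
Sorted (with $ < everything):
  sorted[0] = $ieaaehjhadj  (last char: 'j')
  sorted[1] = aaehjhadj$ie  (last char: 'e')
  sorted[2] = adj$ieaaehjh  (last char: 'h')
  sorted[3] = aehjhadj$iea  (last char: 'a')
  sorted[4] = dj$ieaaehjha  (last char: 'a')
  sorted[5] = eaaehjhadj$i  (last char: 'i')
  sorted[6] = ehjhadj$ieaa  (last char: 'a')
  sorted[7] = hadj$ieaaehj  (last char: 'j')
  sorted[8] = hjhadj$ieaae  (last char: 'e')
  sorted[9] = ieaaehjhadj$  (last char: '$')
  sorted[10] = j$ieaaehjhad  (last char: 'd')
  sorted[11] = jhadj$ieaaeh  (last char: 'h')
Last column: jehaaiaje$dh
Original string S is at sorted index 9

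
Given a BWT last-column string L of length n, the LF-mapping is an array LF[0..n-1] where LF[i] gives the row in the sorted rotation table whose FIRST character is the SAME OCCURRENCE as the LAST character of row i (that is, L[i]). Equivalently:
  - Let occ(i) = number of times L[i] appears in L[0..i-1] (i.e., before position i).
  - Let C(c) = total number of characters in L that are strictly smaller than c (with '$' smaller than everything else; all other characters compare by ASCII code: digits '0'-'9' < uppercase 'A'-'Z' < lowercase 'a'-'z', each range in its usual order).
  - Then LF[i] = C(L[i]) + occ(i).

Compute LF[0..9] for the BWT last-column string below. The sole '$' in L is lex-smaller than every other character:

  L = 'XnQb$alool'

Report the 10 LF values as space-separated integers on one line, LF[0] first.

Answer: 2 7 1 4 0 3 5 8 9 6

Derivation:
Char counts: '$':1, 'Q':1, 'X':1, 'a':1, 'b':1, 'l':2, 'n':1, 'o':2
C (first-col start): C('$')=0, C('Q')=1, C('X')=2, C('a')=3, C('b')=4, C('l')=5, C('n')=7, C('o')=8
L[0]='X': occ=0, LF[0]=C('X')+0=2+0=2
L[1]='n': occ=0, LF[1]=C('n')+0=7+0=7
L[2]='Q': occ=0, LF[2]=C('Q')+0=1+0=1
L[3]='b': occ=0, LF[3]=C('b')+0=4+0=4
L[4]='$': occ=0, LF[4]=C('$')+0=0+0=0
L[5]='a': occ=0, LF[5]=C('a')+0=3+0=3
L[6]='l': occ=0, LF[6]=C('l')+0=5+0=5
L[7]='o': occ=0, LF[7]=C('o')+0=8+0=8
L[8]='o': occ=1, LF[8]=C('o')+1=8+1=9
L[9]='l': occ=1, LF[9]=C('l')+1=5+1=6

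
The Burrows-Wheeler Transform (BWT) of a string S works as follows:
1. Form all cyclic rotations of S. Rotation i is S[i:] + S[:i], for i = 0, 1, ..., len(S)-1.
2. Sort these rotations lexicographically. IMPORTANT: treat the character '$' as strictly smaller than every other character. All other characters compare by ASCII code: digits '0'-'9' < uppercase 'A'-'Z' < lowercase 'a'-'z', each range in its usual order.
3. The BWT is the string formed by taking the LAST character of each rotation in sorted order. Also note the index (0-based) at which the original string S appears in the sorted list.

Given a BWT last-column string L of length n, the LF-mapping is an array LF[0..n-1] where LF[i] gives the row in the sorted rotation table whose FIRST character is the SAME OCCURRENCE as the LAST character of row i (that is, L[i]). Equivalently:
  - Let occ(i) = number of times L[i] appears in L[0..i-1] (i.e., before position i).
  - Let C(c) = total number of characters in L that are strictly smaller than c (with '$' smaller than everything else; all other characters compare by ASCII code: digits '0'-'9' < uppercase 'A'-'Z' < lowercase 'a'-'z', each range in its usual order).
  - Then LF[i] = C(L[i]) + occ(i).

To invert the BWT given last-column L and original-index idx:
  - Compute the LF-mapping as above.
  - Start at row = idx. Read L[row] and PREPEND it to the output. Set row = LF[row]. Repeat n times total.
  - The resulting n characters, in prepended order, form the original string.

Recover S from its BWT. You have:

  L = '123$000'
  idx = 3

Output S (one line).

Answer: 030201$

Derivation:
LF mapping: 4 5 6 0 1 2 3
Walk LF starting at row 3, prepending L[row]:
  step 1: row=3, L[3]='$', prepend. Next row=LF[3]=0
  step 2: row=0, L[0]='1', prepend. Next row=LF[0]=4
  step 3: row=4, L[4]='0', prepend. Next row=LF[4]=1
  step 4: row=1, L[1]='2', prepend. Next row=LF[1]=5
  step 5: row=5, L[5]='0', prepend. Next row=LF[5]=2
  step 6: row=2, L[2]='3', prepend. Next row=LF[2]=6
  step 7: row=6, L[6]='0', prepend. Next row=LF[6]=3
Reversed output: 030201$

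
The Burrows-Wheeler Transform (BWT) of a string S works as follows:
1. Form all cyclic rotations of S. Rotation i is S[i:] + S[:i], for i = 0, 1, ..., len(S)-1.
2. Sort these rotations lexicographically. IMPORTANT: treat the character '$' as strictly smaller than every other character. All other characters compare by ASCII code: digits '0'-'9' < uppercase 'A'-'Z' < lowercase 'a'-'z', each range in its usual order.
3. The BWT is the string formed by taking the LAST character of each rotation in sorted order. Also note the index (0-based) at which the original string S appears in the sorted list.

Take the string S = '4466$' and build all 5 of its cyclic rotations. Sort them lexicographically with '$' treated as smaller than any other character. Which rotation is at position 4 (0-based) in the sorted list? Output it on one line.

Answer: 66$44

Derivation:
All 5 rotations (rotation i = S[i:]+S[:i]):
  rot[0] = 4466$
  rot[1] = 466$4
  rot[2] = 66$44
  rot[3] = 6$446
  rot[4] = $4466
Sorted (with $ < everything):
  sorted[0] = $4466
  sorted[1] = 4466$
  sorted[2] = 466$4
  sorted[3] = 6$446
  sorted[4] = 66$44
sorted[4] = 66$44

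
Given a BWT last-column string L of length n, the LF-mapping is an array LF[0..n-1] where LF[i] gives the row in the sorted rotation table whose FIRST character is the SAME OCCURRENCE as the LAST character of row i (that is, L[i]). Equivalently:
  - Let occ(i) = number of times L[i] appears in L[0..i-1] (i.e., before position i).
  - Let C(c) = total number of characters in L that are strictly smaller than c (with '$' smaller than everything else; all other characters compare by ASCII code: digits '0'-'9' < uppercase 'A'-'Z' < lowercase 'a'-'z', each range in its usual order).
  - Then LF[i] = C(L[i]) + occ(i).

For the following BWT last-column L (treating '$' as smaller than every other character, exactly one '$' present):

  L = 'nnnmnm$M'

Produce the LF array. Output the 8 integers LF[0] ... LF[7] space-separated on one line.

Char counts: '$':1, 'M':1, 'm':2, 'n':4
C (first-col start): C('$')=0, C('M')=1, C('m')=2, C('n')=4
L[0]='n': occ=0, LF[0]=C('n')+0=4+0=4
L[1]='n': occ=1, LF[1]=C('n')+1=4+1=5
L[2]='n': occ=2, LF[2]=C('n')+2=4+2=6
L[3]='m': occ=0, LF[3]=C('m')+0=2+0=2
L[4]='n': occ=3, LF[4]=C('n')+3=4+3=7
L[5]='m': occ=1, LF[5]=C('m')+1=2+1=3
L[6]='$': occ=0, LF[6]=C('$')+0=0+0=0
L[7]='M': occ=0, LF[7]=C('M')+0=1+0=1

Answer: 4 5 6 2 7 3 0 1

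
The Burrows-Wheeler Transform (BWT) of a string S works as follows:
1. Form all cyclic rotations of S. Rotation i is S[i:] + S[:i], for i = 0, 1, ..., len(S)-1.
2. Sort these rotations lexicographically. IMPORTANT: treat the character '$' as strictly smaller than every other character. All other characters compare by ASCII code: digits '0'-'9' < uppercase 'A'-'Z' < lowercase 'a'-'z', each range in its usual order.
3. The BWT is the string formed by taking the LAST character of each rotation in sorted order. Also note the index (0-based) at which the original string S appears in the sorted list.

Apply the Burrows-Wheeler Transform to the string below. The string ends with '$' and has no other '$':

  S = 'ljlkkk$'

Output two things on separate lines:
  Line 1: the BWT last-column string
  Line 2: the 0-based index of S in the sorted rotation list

All 7 rotations (rotation i = S[i:]+S[:i]):
  rot[0] = ljlkkk$
  rot[1] = jlkkk$l
  rot[2] = lkkk$lj
  rot[3] = kkk$ljl
  rot[4] = kk$ljlk
  rot[5] = k$ljlkk
  rot[6] = $ljlkkk
Sorted (with $ < everything):
  sorted[0] = $ljlkkk  (last char: 'k')
  sorted[1] = jlkkk$l  (last char: 'l')
  sorted[2] = k$ljlkk  (last char: 'k')
  sorted[3] = kk$ljlk  (last char: 'k')
  sorted[4] = kkk$ljl  (last char: 'l')
  sorted[5] = ljlkkk$  (last char: '$')
  sorted[6] = lkkk$lj  (last char: 'j')
Last column: klkkl$j
Original string S is at sorted index 5

Answer: klkkl$j
5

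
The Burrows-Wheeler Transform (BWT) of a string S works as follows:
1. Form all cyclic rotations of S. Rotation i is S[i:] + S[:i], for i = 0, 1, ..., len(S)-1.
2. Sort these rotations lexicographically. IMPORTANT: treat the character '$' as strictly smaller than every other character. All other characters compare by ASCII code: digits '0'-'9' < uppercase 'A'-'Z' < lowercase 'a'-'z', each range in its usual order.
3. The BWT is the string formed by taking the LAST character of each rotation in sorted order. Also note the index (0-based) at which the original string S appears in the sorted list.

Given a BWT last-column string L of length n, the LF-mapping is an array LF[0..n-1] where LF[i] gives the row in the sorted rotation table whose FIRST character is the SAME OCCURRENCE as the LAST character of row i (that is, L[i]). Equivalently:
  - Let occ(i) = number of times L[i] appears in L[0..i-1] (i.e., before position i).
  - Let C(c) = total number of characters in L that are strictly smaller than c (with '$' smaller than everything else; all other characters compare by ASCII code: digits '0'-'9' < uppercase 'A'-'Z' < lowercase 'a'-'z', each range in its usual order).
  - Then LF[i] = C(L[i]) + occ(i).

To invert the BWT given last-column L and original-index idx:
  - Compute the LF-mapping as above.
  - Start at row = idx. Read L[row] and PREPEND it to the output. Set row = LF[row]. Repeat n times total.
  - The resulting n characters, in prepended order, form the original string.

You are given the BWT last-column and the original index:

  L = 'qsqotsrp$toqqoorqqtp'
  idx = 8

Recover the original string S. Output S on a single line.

Answer: qoqqtorsoorpttqqspq$

Derivation:
LF mapping: 7 15 8 1 17 16 13 5 0 18 2 9 10 3 4 14 11 12 19 6
Walk LF starting at row 8, prepending L[row]:
  step 1: row=8, L[8]='$', prepend. Next row=LF[8]=0
  step 2: row=0, L[0]='q', prepend. Next row=LF[0]=7
  step 3: row=7, L[7]='p', prepend. Next row=LF[7]=5
  step 4: row=5, L[5]='s', prepend. Next row=LF[5]=16
  step 5: row=16, L[16]='q', prepend. Next row=LF[16]=11
  step 6: row=11, L[11]='q', prepend. Next row=LF[11]=9
  step 7: row=9, L[9]='t', prepend. Next row=LF[9]=18
  step 8: row=18, L[18]='t', prepend. Next row=LF[18]=19
  step 9: row=19, L[19]='p', prepend. Next row=LF[19]=6
  step 10: row=6, L[6]='r', prepend. Next row=LF[6]=13
  step 11: row=13, L[13]='o', prepend. Next row=LF[13]=3
  step 12: row=3, L[3]='o', prepend. Next row=LF[3]=1
  step 13: row=1, L[1]='s', prepend. Next row=LF[1]=15
  step 14: row=15, L[15]='r', prepend. Next row=LF[15]=14
  step 15: row=14, L[14]='o', prepend. Next row=LF[14]=4
  step 16: row=4, L[4]='t', prepend. Next row=LF[4]=17
  step 17: row=17, L[17]='q', prepend. Next row=LF[17]=12
  step 18: row=12, L[12]='q', prepend. Next row=LF[12]=10
  step 19: row=10, L[10]='o', prepend. Next row=LF[10]=2
  step 20: row=2, L[2]='q', prepend. Next row=LF[2]=8
Reversed output: qoqqtorsoorpttqqspq$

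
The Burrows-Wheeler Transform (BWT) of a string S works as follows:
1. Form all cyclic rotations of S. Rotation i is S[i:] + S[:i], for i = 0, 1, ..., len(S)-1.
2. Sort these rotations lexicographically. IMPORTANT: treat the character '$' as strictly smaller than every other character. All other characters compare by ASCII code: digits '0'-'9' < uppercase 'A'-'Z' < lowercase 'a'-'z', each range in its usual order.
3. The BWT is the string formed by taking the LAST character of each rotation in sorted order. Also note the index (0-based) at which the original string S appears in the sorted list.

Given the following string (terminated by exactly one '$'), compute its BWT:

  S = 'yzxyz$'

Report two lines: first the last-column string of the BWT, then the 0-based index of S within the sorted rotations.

All 6 rotations (rotation i = S[i:]+S[:i]):
  rot[0] = yzxyz$
  rot[1] = zxyz$y
  rot[2] = xyz$yz
  rot[3] = yz$yzx
  rot[4] = z$yzxy
  rot[5] = $yzxyz
Sorted (with $ < everything):
  sorted[0] = $yzxyz  (last char: 'z')
  sorted[1] = xyz$yz  (last char: 'z')
  sorted[2] = yz$yzx  (last char: 'x')
  sorted[3] = yzxyz$  (last char: '$')
  sorted[4] = z$yzxy  (last char: 'y')
  sorted[5] = zxyz$y  (last char: 'y')
Last column: zzx$yy
Original string S is at sorted index 3

Answer: zzx$yy
3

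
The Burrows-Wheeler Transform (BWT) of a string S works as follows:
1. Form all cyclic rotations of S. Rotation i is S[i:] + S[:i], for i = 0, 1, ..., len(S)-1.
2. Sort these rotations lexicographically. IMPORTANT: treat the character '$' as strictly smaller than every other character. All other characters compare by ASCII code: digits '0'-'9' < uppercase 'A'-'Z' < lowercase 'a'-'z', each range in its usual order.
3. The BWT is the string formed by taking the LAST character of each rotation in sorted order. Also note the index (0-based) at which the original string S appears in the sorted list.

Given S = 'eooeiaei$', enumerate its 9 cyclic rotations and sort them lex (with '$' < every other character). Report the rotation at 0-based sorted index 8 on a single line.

All 9 rotations (rotation i = S[i:]+S[:i]):
  rot[0] = eooeiaei$
  rot[1] = ooeiaei$e
  rot[2] = oeiaei$eo
  rot[3] = eiaei$eoo
  rot[4] = iaei$eooe
  rot[5] = aei$eooei
  rot[6] = ei$eooeia
  rot[7] = i$eooeiae
  rot[8] = $eooeiaei
Sorted (with $ < everything):
  sorted[0] = $eooeiaei
  sorted[1] = aei$eooei
  sorted[2] = ei$eooeia
  sorted[3] = eiaei$eoo
  sorted[4] = eooeiaei$
  sorted[5] = i$eooeiae
  sorted[6] = iaei$eooe
  sorted[7] = oeiaei$eo
  sorted[8] = ooeiaei$e
sorted[8] = ooeiaei$e

Answer: ooeiaei$e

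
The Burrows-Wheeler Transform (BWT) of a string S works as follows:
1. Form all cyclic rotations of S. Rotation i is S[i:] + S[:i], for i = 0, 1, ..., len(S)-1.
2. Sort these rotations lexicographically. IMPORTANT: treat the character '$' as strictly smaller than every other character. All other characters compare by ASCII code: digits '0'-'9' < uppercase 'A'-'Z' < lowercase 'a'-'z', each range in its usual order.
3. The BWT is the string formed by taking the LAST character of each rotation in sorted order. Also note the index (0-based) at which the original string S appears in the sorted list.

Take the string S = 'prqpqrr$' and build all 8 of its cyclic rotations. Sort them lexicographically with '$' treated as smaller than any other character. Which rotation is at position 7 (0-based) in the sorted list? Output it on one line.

All 8 rotations (rotation i = S[i:]+S[:i]):
  rot[0] = prqpqrr$
  rot[1] = rqpqrr$p
  rot[2] = qpqrr$pr
  rot[3] = pqrr$prq
  rot[4] = qrr$prqp
  rot[5] = rr$prqpq
  rot[6] = r$prqpqr
  rot[7] = $prqpqrr
Sorted (with $ < everything):
  sorted[0] = $prqpqrr
  sorted[1] = pqrr$prq
  sorted[2] = prqpqrr$
  sorted[3] = qpqrr$pr
  sorted[4] = qrr$prqp
  sorted[5] = r$prqpqr
  sorted[6] = rqpqrr$p
  sorted[7] = rr$prqpq
sorted[7] = rr$prqpq

Answer: rr$prqpq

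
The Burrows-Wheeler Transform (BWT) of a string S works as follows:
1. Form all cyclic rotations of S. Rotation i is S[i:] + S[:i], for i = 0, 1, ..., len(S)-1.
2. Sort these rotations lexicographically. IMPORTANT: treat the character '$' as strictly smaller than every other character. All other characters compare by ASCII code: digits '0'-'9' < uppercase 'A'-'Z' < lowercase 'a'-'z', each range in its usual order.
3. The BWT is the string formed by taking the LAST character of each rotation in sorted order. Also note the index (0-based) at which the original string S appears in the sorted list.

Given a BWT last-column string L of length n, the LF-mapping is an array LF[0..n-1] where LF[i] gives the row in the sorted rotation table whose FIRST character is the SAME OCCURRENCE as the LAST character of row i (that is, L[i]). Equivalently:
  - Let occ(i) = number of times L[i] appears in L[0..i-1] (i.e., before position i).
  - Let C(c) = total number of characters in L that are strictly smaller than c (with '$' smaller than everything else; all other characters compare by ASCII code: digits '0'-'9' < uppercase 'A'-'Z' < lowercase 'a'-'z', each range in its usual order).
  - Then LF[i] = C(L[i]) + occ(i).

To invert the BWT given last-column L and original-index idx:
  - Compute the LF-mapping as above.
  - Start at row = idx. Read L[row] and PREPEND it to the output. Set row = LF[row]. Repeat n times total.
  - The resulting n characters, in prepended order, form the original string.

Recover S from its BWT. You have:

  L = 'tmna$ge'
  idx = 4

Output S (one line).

LF mapping: 6 4 5 1 0 3 2
Walk LF starting at row 4, prepending L[row]:
  step 1: row=4, L[4]='$', prepend. Next row=LF[4]=0
  step 2: row=0, L[0]='t', prepend. Next row=LF[0]=6
  step 3: row=6, L[6]='e', prepend. Next row=LF[6]=2
  step 4: row=2, L[2]='n', prepend. Next row=LF[2]=5
  step 5: row=5, L[5]='g', prepend. Next row=LF[5]=3
  step 6: row=3, L[3]='a', prepend. Next row=LF[3]=1
  step 7: row=1, L[1]='m', prepend. Next row=LF[1]=4
Reversed output: magnet$

Answer: magnet$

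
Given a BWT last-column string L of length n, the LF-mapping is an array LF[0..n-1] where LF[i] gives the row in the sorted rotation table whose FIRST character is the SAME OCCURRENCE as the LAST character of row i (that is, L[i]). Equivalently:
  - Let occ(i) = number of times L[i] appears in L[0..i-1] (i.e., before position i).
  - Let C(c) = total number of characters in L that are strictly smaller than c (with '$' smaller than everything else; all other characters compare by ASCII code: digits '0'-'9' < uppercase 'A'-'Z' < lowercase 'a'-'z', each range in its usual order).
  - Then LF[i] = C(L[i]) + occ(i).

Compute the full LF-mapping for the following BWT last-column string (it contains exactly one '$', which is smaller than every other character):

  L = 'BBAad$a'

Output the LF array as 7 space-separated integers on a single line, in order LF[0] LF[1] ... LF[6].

Char counts: '$':1, 'A':1, 'B':2, 'a':2, 'd':1
C (first-col start): C('$')=0, C('A')=1, C('B')=2, C('a')=4, C('d')=6
L[0]='B': occ=0, LF[0]=C('B')+0=2+0=2
L[1]='B': occ=1, LF[1]=C('B')+1=2+1=3
L[2]='A': occ=0, LF[2]=C('A')+0=1+0=1
L[3]='a': occ=0, LF[3]=C('a')+0=4+0=4
L[4]='d': occ=0, LF[4]=C('d')+0=6+0=6
L[5]='$': occ=0, LF[5]=C('$')+0=0+0=0
L[6]='a': occ=1, LF[6]=C('a')+1=4+1=5

Answer: 2 3 1 4 6 0 5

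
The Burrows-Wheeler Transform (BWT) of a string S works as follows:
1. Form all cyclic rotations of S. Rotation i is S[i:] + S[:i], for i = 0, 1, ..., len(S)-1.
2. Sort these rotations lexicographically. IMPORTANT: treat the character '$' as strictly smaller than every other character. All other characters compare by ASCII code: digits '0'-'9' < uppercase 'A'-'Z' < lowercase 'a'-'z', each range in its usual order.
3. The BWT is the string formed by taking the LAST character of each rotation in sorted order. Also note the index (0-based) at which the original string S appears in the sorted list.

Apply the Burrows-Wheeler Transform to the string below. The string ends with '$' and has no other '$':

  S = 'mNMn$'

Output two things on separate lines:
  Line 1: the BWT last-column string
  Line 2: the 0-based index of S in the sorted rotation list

Answer: nNm$M
3

Derivation:
All 5 rotations (rotation i = S[i:]+S[:i]):
  rot[0] = mNMn$
  rot[1] = NMn$m
  rot[2] = Mn$mN
  rot[3] = n$mNM
  rot[4] = $mNMn
Sorted (with $ < everything):
  sorted[0] = $mNMn  (last char: 'n')
  sorted[1] = Mn$mN  (last char: 'N')
  sorted[2] = NMn$m  (last char: 'm')
  sorted[3] = mNMn$  (last char: '$')
  sorted[4] = n$mNM  (last char: 'M')
Last column: nNm$M
Original string S is at sorted index 3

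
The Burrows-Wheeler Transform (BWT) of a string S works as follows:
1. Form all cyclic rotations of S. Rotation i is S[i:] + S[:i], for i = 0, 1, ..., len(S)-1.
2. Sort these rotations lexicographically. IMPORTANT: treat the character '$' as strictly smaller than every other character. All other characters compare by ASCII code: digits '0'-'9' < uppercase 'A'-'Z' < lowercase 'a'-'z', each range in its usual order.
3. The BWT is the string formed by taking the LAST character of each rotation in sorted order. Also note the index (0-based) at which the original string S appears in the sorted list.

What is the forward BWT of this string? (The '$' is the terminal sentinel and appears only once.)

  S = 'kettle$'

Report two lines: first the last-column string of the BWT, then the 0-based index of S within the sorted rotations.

All 7 rotations (rotation i = S[i:]+S[:i]):
  rot[0] = kettle$
  rot[1] = ettle$k
  rot[2] = ttle$ke
  rot[3] = tle$ket
  rot[4] = le$kett
  rot[5] = e$kettl
  rot[6] = $kettle
Sorted (with $ < everything):
  sorted[0] = $kettle  (last char: 'e')
  sorted[1] = e$kettl  (last char: 'l')
  sorted[2] = ettle$k  (last char: 'k')
  sorted[3] = kettle$  (last char: '$')
  sorted[4] = le$kett  (last char: 't')
  sorted[5] = tle$ket  (last char: 't')
  sorted[6] = ttle$ke  (last char: 'e')
Last column: elk$tte
Original string S is at sorted index 3

Answer: elk$tte
3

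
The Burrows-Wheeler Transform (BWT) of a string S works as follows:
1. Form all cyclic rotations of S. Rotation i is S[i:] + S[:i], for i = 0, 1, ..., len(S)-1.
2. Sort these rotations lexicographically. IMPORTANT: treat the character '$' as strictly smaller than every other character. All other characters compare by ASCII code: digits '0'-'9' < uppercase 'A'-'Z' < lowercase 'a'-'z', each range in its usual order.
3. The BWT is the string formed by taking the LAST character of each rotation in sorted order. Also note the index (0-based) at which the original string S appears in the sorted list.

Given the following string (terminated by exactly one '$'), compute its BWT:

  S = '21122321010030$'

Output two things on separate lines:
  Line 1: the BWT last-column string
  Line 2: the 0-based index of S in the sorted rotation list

All 15 rotations (rotation i = S[i:]+S[:i]):
  rot[0] = 21122321010030$
  rot[1] = 1122321010030$2
  rot[2] = 122321010030$21
  rot[3] = 22321010030$211
  rot[4] = 2321010030$2112
  rot[5] = 321010030$21122
  rot[6] = 21010030$211223
  rot[7] = 1010030$2112232
  rot[8] = 010030$21122321
  rot[9] = 10030$211223210
  rot[10] = 0030$2112232101
  rot[11] = 030$21122321010
  rot[12] = 30$211223210100
  rot[13] = 0$2112232101003
  rot[14] = $21122321010030
Sorted (with $ < everything):
  sorted[0] = $21122321010030  (last char: '0')
  sorted[1] = 0$2112232101003  (last char: '3')
  sorted[2] = 0030$2112232101  (last char: '1')
  sorted[3] = 010030$21122321  (last char: '1')
  sorted[4] = 030$21122321010  (last char: '0')
  sorted[5] = 10030$211223210  (last char: '0')
  sorted[6] = 1010030$2112232  (last char: '2')
  sorted[7] = 1122321010030$2  (last char: '2')
  sorted[8] = 122321010030$21  (last char: '1')
  sorted[9] = 21010030$211223  (last char: '3')
  sorted[10] = 21122321010030$  (last char: '$')
  sorted[11] = 22321010030$211  (last char: '1')
  sorted[12] = 2321010030$2112  (last char: '2')
  sorted[13] = 30$211223210100  (last char: '0')
  sorted[14] = 321010030$21122  (last char: '2')
Last column: 0311002213$1202
Original string S is at sorted index 10

Answer: 0311002213$1202
10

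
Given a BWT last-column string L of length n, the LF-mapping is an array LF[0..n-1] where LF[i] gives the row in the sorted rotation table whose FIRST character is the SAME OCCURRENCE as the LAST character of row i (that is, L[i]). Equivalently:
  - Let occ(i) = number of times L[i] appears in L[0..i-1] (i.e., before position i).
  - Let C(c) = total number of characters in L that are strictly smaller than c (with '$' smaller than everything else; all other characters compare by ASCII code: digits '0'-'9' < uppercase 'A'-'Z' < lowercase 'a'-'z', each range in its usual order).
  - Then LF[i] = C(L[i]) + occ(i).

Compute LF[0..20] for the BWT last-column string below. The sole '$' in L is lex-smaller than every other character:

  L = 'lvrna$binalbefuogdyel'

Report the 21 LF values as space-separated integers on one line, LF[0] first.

Char counts: '$':1, 'a':2, 'b':2, 'd':1, 'e':2, 'f':1, 'g':1, 'i':1, 'l':3, 'n':2, 'o':1, 'r':1, 'u':1, 'v':1, 'y':1
C (first-col start): C('$')=0, C('a')=1, C('b')=3, C('d')=5, C('e')=6, C('f')=8, C('g')=9, C('i')=10, C('l')=11, C('n')=14, C('o')=16, C('r')=17, C('u')=18, C('v')=19, C('y')=20
L[0]='l': occ=0, LF[0]=C('l')+0=11+0=11
L[1]='v': occ=0, LF[1]=C('v')+0=19+0=19
L[2]='r': occ=0, LF[2]=C('r')+0=17+0=17
L[3]='n': occ=0, LF[3]=C('n')+0=14+0=14
L[4]='a': occ=0, LF[4]=C('a')+0=1+0=1
L[5]='$': occ=0, LF[5]=C('$')+0=0+0=0
L[6]='b': occ=0, LF[6]=C('b')+0=3+0=3
L[7]='i': occ=0, LF[7]=C('i')+0=10+0=10
L[8]='n': occ=1, LF[8]=C('n')+1=14+1=15
L[9]='a': occ=1, LF[9]=C('a')+1=1+1=2
L[10]='l': occ=1, LF[10]=C('l')+1=11+1=12
L[11]='b': occ=1, LF[11]=C('b')+1=3+1=4
L[12]='e': occ=0, LF[12]=C('e')+0=6+0=6
L[13]='f': occ=0, LF[13]=C('f')+0=8+0=8
L[14]='u': occ=0, LF[14]=C('u')+0=18+0=18
L[15]='o': occ=0, LF[15]=C('o')+0=16+0=16
L[16]='g': occ=0, LF[16]=C('g')+0=9+0=9
L[17]='d': occ=0, LF[17]=C('d')+0=5+0=5
L[18]='y': occ=0, LF[18]=C('y')+0=20+0=20
L[19]='e': occ=1, LF[19]=C('e')+1=6+1=7
L[20]='l': occ=2, LF[20]=C('l')+2=11+2=13

Answer: 11 19 17 14 1 0 3 10 15 2 12 4 6 8 18 16 9 5 20 7 13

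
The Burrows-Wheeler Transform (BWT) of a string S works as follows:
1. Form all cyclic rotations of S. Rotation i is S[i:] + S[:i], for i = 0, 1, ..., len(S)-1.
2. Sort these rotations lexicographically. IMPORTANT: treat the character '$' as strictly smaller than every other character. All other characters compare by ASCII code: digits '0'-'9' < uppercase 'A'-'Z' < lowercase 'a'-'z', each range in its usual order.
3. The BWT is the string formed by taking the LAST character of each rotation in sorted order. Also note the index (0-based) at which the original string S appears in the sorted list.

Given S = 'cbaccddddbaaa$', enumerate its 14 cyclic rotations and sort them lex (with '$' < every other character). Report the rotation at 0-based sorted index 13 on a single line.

All 14 rotations (rotation i = S[i:]+S[:i]):
  rot[0] = cbaccddddbaaa$
  rot[1] = baccddddbaaa$c
  rot[2] = accddddbaaa$cb
  rot[3] = ccddddbaaa$cba
  rot[4] = cddddbaaa$cbac
  rot[5] = ddddbaaa$cbacc
  rot[6] = dddbaaa$cbaccd
  rot[7] = ddbaaa$cbaccdd
  rot[8] = dbaaa$cbaccddd
  rot[9] = baaa$cbaccdddd
  rot[10] = aaa$cbaccddddb
  rot[11] = aa$cbaccddddba
  rot[12] = a$cbaccddddbaa
  rot[13] = $cbaccddddbaaa
Sorted (with $ < everything):
  sorted[0] = $cbaccddddbaaa
  sorted[1] = a$cbaccddddbaa
  sorted[2] = aa$cbaccddddba
  sorted[3] = aaa$cbaccddddb
  sorted[4] = accddddbaaa$cb
  sorted[5] = baaa$cbaccdddd
  sorted[6] = baccddddbaaa$c
  sorted[7] = cbaccddddbaaa$
  sorted[8] = ccddddbaaa$cba
  sorted[9] = cddddbaaa$cbac
  sorted[10] = dbaaa$cbaccddd
  sorted[11] = ddbaaa$cbaccdd
  sorted[12] = dddbaaa$cbaccd
  sorted[13] = ddddbaaa$cbacc
sorted[13] = ddddbaaa$cbacc

Answer: ddddbaaa$cbacc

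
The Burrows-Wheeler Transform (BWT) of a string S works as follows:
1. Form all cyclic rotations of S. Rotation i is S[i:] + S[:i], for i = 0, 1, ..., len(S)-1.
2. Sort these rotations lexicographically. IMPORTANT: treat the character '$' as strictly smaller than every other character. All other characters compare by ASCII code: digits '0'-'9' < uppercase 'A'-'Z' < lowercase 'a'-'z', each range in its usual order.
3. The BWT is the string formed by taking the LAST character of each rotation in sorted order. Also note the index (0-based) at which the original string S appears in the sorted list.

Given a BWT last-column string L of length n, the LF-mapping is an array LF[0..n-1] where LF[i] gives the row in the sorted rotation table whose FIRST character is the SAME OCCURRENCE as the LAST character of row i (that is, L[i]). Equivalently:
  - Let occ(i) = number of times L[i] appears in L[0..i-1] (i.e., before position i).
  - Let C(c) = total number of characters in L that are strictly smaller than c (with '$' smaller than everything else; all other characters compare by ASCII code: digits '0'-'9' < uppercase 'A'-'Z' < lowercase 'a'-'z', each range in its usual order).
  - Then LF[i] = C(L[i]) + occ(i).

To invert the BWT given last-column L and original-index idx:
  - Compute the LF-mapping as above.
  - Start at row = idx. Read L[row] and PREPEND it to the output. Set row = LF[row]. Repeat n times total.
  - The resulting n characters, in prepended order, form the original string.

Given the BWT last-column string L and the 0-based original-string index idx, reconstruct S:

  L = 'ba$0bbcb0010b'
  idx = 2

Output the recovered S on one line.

Answer: 0b0bca00b1bb$

Derivation:
LF mapping: 7 6 0 1 8 9 12 10 2 3 5 4 11
Walk LF starting at row 2, prepending L[row]:
  step 1: row=2, L[2]='$', prepend. Next row=LF[2]=0
  step 2: row=0, L[0]='b', prepend. Next row=LF[0]=7
  step 3: row=7, L[7]='b', prepend. Next row=LF[7]=10
  step 4: row=10, L[10]='1', prepend. Next row=LF[10]=5
  step 5: row=5, L[5]='b', prepend. Next row=LF[5]=9
  step 6: row=9, L[9]='0', prepend. Next row=LF[9]=3
  step 7: row=3, L[3]='0', prepend. Next row=LF[3]=1
  step 8: row=1, L[1]='a', prepend. Next row=LF[1]=6
  step 9: row=6, L[6]='c', prepend. Next row=LF[6]=12
  step 10: row=12, L[12]='b', prepend. Next row=LF[12]=11
  step 11: row=11, L[11]='0', prepend. Next row=LF[11]=4
  step 12: row=4, L[4]='b', prepend. Next row=LF[4]=8
  step 13: row=8, L[8]='0', prepend. Next row=LF[8]=2
Reversed output: 0b0bca00b1bb$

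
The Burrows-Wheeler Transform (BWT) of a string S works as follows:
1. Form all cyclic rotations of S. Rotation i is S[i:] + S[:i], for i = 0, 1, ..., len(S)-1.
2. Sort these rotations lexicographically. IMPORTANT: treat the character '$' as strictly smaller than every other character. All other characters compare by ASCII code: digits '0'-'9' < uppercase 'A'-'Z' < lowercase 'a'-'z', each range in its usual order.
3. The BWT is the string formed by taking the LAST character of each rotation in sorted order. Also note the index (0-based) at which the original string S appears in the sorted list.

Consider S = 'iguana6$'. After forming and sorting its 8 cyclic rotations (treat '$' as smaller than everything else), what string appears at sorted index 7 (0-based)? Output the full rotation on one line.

Answer: uana6$ig

Derivation:
All 8 rotations (rotation i = S[i:]+S[:i]):
  rot[0] = iguana6$
  rot[1] = guana6$i
  rot[2] = uana6$ig
  rot[3] = ana6$igu
  rot[4] = na6$igua
  rot[5] = a6$iguan
  rot[6] = 6$iguana
  rot[7] = $iguana6
Sorted (with $ < everything):
  sorted[0] = $iguana6
  sorted[1] = 6$iguana
  sorted[2] = a6$iguan
  sorted[3] = ana6$igu
  sorted[4] = guana6$i
  sorted[5] = iguana6$
  sorted[6] = na6$igua
  sorted[7] = uana6$ig
sorted[7] = uana6$ig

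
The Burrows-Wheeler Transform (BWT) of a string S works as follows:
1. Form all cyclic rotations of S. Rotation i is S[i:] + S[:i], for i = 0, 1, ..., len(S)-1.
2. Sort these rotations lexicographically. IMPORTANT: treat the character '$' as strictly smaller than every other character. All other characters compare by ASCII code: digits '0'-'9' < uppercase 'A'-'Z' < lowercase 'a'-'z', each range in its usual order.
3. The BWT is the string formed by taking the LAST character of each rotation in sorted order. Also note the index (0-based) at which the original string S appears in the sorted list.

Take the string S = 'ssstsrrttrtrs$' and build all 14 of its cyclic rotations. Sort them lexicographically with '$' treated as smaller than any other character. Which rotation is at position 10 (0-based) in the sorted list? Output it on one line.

All 14 rotations (rotation i = S[i:]+S[:i]):
  rot[0] = ssstsrrttrtrs$
  rot[1] = sstsrrttrtrs$s
  rot[2] = stsrrttrtrs$ss
  rot[3] = tsrrttrtrs$sss
  rot[4] = srrttrtrs$ssst
  rot[5] = rrttrtrs$sssts
  rot[6] = rttrtrs$ssstsr
  rot[7] = ttrtrs$ssstsrr
  rot[8] = trtrs$ssstsrrt
  rot[9] = rtrs$ssstsrrtt
  rot[10] = trs$ssstsrrttr
  rot[11] = rs$ssstsrrttrt
  rot[12] = s$ssstsrrttrtr
  rot[13] = $ssstsrrttrtrs
Sorted (with $ < everything):
  sorted[0] = $ssstsrrttrtrs
  sorted[1] = rrttrtrs$sssts
  sorted[2] = rs$ssstsrrttrt
  sorted[3] = rtrs$ssstsrrtt
  sorted[4] = rttrtrs$ssstsr
  sorted[5] = s$ssstsrrttrtr
  sorted[6] = srrttrtrs$ssst
  sorted[7] = ssstsrrttrtrs$
  sorted[8] = sstsrrttrtrs$s
  sorted[9] = stsrrttrtrs$ss
  sorted[10] = trs$ssstsrrttr
  sorted[11] = trtrs$ssstsrrt
  sorted[12] = tsrrttrtrs$sss
  sorted[13] = ttrtrs$ssstsrr
sorted[10] = trs$ssstsrrttr

Answer: trs$ssstsrrttr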